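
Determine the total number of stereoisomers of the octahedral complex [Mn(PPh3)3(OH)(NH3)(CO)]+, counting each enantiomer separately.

Systematic placement gives 4 geometric isomers: PPh3 mer (3 arrangements); PPh3 fac (chiral).
One of these lacks any improper symmetry element and so occurs as an enantiomeric pair, giving 4 + 1 = 5 stereoisomers in total.

5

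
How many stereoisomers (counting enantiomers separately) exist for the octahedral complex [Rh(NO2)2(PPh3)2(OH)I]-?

There are 6 geometric isomers: NO2 cis, PPh3 trans; NO2 cis, PPh3 cis (3 arrangements, 2 chiral); NO2 trans, PPh3 trans; NO2 trans, PPh3 cis.
Of these, 2 lack any improper symmetry element and so occur as enantiomeric pairs, giving 6 + 2 = 8 stereoisomers in total.

8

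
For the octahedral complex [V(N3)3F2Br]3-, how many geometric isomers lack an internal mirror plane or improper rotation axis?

An octahedron has six vertices in three trans pairs; every non-trans pair is cis.
There are 3 geometric isomers: N3 mer, F cis; N3 mer, F trans; N3 fac, F cis.
Each arrangement has an internal mirror plane or centre of symmetry, so none is chiral.

0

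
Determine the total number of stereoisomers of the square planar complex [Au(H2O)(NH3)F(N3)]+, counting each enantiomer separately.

3

Working through the distinct placements yields 3 geometric isomers: (F/N3 trans, H2O/NH3 trans); (F/NH3 trans, H2O/N3 trans); (F/H2O trans, N3/NH3 trans).
Each arrangement has an internal mirror plane or centre of symmetry, so none is chiral.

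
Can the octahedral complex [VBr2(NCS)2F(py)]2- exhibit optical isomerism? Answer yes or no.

yes

An octahedron has six vertices in three trans pairs; every non-trans pair is cis.
Systematic placement gives 6 geometric isomers: Br trans, NCS cis; Br trans, NCS trans; Br cis, NCS cis (3 arrangements, 2 chiral); Br cis, NCS trans.
Of these, 2 lack any improper symmetry element and so occur as enantiomeric pairs, giving 6 + 2 = 8 stereoisomers in total.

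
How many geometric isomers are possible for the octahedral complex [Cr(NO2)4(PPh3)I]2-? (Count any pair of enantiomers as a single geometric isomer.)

2

The six octahedral sites form three mutually perpendicular trans pairs.
The distinct arrangements are (2 in all): PPh3 and I mutually cis; PPh3 and I mutually trans.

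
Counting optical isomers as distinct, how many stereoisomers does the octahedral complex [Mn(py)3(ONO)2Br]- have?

The distinct arrangements are (3 in all): py mer, ONO cis; py mer, ONO trans; py fac, ONO cis.
Each arrangement has an internal mirror plane or centre of symmetry, so none is chiral.

3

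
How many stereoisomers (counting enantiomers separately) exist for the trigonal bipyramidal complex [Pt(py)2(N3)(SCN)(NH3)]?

10

In a trigonal bipyramid the two axial positions differ from the three equatorial ones.
Systematic enumeration (placing each ligand type in turn and discarding arrangements equivalent by rotation or reflection) gives 7 geometric isomers.
Of these, 3 lack any improper symmetry element and so occur as enantiomeric pairs, giving 7 + 3 = 10 stereoisomers in total.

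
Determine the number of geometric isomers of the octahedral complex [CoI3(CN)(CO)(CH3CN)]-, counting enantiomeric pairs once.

4

In an octahedral complex each vertex has one trans partner and four cis neighbours.
The distinct arrangements are (4 in all): I mer (3 arrangements); I fac (chiral).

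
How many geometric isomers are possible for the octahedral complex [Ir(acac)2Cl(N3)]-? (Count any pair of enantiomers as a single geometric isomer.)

An octahedron has six vertices in three trans pairs; every non-trans pair is cis.
Each acac is bidentate and must span two cis positions.
The distinct arrangements are (2 in all): Cl and N3 mutually trans; Cl and N3 mutually cis (chiral).

2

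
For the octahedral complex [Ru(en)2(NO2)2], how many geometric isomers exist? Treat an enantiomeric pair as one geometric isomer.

Each en is bidentate and must span two cis positions.
There are 2 geometric isomers: NO2 trans; NO2 cis (chiral).

2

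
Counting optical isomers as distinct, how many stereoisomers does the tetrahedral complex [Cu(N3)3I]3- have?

Only one geometric arrangement is possible.

1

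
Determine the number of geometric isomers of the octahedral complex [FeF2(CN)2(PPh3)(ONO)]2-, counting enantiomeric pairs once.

The six octahedral sites form three mutually perpendicular trans pairs.
Systematic placement gives 6 geometric isomers: F trans, CN trans; F cis, CN trans; F cis, CN cis (3 arrangements, 2 chiral); F trans, CN cis.

6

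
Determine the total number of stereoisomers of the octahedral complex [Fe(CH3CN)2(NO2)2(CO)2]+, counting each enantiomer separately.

The six octahedral sites form three mutually perpendicular trans pairs.
Systematic placement gives 5 geometric isomers: CH3CN trans, NO2 trans, CO trans; CH3CN trans, NO2 cis, CO cis; CH3CN cis, NO2 trans, CO cis; CH3CN cis, NO2 cis, CO cis (chiral); CH3CN cis, NO2 cis, CO trans.
One of these lacks any improper symmetry element and so occurs as an enantiomeric pair, giving 5 + 1 = 6 stereoisomers in total.

6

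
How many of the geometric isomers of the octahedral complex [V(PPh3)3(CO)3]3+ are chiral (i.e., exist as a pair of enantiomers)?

0

An octahedron has six vertices in three trans pairs; every non-trans pair is cis.
Systematic placement gives 2 geometric isomers: PPh3 mer; PPh3 fac.
Each arrangement has an internal mirror plane or centre of symmetry, so none is chiral.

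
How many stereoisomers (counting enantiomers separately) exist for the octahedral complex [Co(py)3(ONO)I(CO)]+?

An octahedron has six vertices in three trans pairs; every non-trans pair is cis.
Systematic placement gives 4 geometric isomers: py mer (3 arrangements); py fac (chiral).
One of these lacks any improper symmetry element and so occurs as an enantiomeric pair, giving 4 + 1 = 5 stereoisomers in total.

5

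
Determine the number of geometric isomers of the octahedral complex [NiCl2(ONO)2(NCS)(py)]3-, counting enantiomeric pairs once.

6

The six octahedral sites form three mutually perpendicular trans pairs.
Working through the distinct placements yields 6 geometric isomers: Cl trans, ONO cis; Cl trans, ONO trans; Cl cis, ONO cis (3 arrangements, 2 chiral); Cl cis, ONO trans.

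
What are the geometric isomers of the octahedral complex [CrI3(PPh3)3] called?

fac and mer

The six octahedral sites form three mutually perpendicular trans pairs.
The distinct arrangements are (2 in all): I mer; I fac.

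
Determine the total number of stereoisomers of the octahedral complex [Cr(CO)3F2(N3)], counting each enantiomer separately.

The six octahedral sites form three mutually perpendicular trans pairs.
Systematic placement gives 3 geometric isomers: CO mer, F cis; CO mer, F trans; CO fac, F cis.
Each arrangement has an internal mirror plane or centre of symmetry, so none is chiral.

3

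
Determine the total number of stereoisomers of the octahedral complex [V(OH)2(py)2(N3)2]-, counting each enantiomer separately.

6

Working through the distinct placements yields 5 geometric isomers: OH trans, py trans, N3 trans; OH cis, py cis, N3 trans; OH cis, py trans, N3 cis; OH cis, py cis, N3 cis (chiral); OH trans, py cis, N3 cis.
One of these lacks any improper symmetry element and so occurs as an enantiomeric pair, giving 5 + 1 = 6 stereoisomers in total.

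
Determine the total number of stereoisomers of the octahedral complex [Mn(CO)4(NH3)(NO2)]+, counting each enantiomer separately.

The six octahedral sites form three mutually perpendicular trans pairs.
Working through the distinct placements yields 2 geometric isomers: NH3 and NO2 mutually trans; NH3 and NO2 mutually cis.
Each arrangement has an internal mirror plane or centre of symmetry, so none is chiral.

2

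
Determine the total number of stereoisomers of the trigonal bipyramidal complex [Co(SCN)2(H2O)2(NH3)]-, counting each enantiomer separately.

A trigonal bipyramid has two axial and three equatorial sites, which are chemically inequivalent.
Placing the ligands in turn and identifying arrangements related by rotation or reflection leaves 5 distinct geometric isomers.
One of these lacks any improper symmetry element and so occurs as an enantiomeric pair, giving 5 + 1 = 6 stereoisomers in total.

6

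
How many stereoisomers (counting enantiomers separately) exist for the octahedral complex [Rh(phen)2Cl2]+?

The six octahedral sites form three mutually perpendicular trans pairs.
Each phen is bidentate and must span two cis positions.
There are 2 geometric isomers: Cl trans; Cl cis (chiral).
One of these lacks any improper symmetry element and so occurs as an enantiomeric pair, giving 2 + 1 = 3 stereoisomers in total.

3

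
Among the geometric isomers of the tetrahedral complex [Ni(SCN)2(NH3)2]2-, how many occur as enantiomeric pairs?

0

All four vertices of a tetrahedron are equivalent and mutually adjacent, so cis/trans isomerism cannot arise.
Only one geometric arrangement is possible.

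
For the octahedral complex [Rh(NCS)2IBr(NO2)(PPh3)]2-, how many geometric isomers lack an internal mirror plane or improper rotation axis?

In an octahedral complex each vertex has one trans partner and four cis neighbours.
Placing the ligands in turn and identifying arrangements related by rotation or reflection leaves 9 distinct geometric isomers.
Of these, 6 lack any improper symmetry element and so occur as enantiomeric pairs, giving 9 + 6 = 15 stereoisomers in total.

6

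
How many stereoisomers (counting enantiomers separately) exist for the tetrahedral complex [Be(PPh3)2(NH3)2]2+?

In a tetrahedral complex all four positions are equivalent and every pair of ligands is adjacent — there is no cis/trans distinction.
Only one geometric arrangement is possible.

1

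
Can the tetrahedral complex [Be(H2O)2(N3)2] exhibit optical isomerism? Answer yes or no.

no

In a tetrahedral complex all four positions are equivalent and every pair of ligands is adjacent — there is no cis/trans distinction.
Only one geometric arrangement is possible.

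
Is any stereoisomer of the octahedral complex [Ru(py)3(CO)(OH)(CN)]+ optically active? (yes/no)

The six octahedral sites form three mutually perpendicular trans pairs.
Systematic placement gives 4 geometric isomers: py mer (3 arrangements); py fac (chiral).
One of these lacks any improper symmetry element and so occurs as an enantiomeric pair, giving 4 + 1 = 5 stereoisomers in total.

yes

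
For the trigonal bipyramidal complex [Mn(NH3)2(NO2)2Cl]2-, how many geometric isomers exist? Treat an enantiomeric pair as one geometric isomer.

5

A trigonal bipyramid has two axial and three equatorial sites, which are chemically inequivalent.
Systematic enumeration (placing each ligand type in turn and discarding arrangements equivalent by rotation or reflection) gives 5 geometric isomers.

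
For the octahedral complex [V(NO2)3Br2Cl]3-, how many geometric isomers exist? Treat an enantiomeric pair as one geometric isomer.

3

The distinct arrangements are (3 in all): NO2 mer, Br trans; NO2 mer, Br cis; NO2 fac, Br cis.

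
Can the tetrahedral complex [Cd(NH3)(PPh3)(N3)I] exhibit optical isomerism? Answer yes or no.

yes

Only one geometric arrangement is possible; it has no improper symmetry element, so it exists as a pair of enantiomers (2 stereoisomers).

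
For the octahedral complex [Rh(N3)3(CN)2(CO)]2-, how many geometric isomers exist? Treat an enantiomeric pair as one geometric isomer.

The six octahedral sites form three mutually perpendicular trans pairs.
There are 3 geometric isomers: N3 mer, CN trans; N3 mer, CN cis; N3 fac, CN cis.

3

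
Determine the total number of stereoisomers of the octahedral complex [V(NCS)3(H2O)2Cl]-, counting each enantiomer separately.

An octahedron has six vertices in three trans pairs; every non-trans pair is cis.
The distinct arrangements are (3 in all): NCS mer, H2O cis; NCS mer, H2O trans; NCS fac, H2O cis.
Each arrangement has an internal mirror plane or centre of symmetry, so none is chiral.

3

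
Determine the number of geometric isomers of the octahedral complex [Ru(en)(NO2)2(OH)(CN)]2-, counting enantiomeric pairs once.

The six octahedral sites form three mutually perpendicular trans pairs.
Each en is bidentate and must span two cis positions.
There are 4 geometric isomers: NO2 cis (3 arrangements, 2 chiral); NO2 trans.

4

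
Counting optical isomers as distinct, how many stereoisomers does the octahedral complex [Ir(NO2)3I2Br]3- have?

Working through the distinct placements yields 3 geometric isomers: NO2 mer, I cis; NO2 mer, I trans; NO2 fac, I cis.
Each arrangement has an internal mirror plane or centre of symmetry, so none is chiral.

3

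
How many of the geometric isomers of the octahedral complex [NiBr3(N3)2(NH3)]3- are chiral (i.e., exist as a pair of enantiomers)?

0

In an octahedral complex each vertex has one trans partner and four cis neighbours.
There are 3 geometric isomers: Br mer, N3 cis; Br mer, N3 trans; Br fac, N3 cis.
Each arrangement has an internal mirror plane or centre of symmetry, so none is chiral.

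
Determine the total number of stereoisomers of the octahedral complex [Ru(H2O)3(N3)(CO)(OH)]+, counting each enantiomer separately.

5

The six octahedral sites form three mutually perpendicular trans pairs.
The distinct arrangements are (4 in all): H2O mer (3 arrangements); H2O fac (chiral).
One of these lacks any improper symmetry element and so occurs as an enantiomeric pair, giving 4 + 1 = 5 stereoisomers in total.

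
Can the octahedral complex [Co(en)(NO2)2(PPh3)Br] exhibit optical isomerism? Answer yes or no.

yes

Each en is bidentate and must span two cis positions.
The distinct arrangements are (4 in all): NO2 cis (3 arrangements, 2 chiral); NO2 trans.
Of these, 2 lack any improper symmetry element and so occur as enantiomeric pairs, giving 4 + 2 = 6 stereoisomers in total.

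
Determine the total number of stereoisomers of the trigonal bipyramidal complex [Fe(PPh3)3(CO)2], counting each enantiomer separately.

The distinct arrangements are (3 in all): CO both axial; CO one axial, one equatorial; CO both equatorial.
Each arrangement has an internal mirror plane or centre of symmetry, so none is chiral.

3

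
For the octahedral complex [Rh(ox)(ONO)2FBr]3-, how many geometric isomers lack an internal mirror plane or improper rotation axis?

2

Each ox is bidentate and must span two cis positions.
Systematic placement gives 4 geometric isomers: ONO cis (3 arrangements, 2 chiral); ONO trans.
Of these, 2 lack any improper symmetry element and so occur as enantiomeric pairs, giving 4 + 2 = 6 stereoisomers in total.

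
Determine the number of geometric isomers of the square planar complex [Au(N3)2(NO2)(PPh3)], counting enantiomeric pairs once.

2

The distinct arrangements are (2 in all): N3 cis; N3 trans.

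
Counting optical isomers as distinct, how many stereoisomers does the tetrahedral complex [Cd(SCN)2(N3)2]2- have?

In a tetrahedral complex all four positions are equivalent and every pair of ligands is adjacent — there is no cis/trans distinction.
Only one geometric arrangement is possible.

1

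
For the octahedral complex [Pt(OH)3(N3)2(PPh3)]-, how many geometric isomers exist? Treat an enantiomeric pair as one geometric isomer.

An octahedron has six vertices in three trans pairs; every non-trans pair is cis.
Working through the distinct placements yields 3 geometric isomers: OH mer, N3 trans; OH fac, N3 cis; OH mer, N3 cis.

3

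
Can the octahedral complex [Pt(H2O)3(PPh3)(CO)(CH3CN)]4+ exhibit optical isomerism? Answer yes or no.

yes

An octahedron has six vertices in three trans pairs; every non-trans pair is cis.
The distinct arrangements are (4 in all): H2O mer (3 arrangements); H2O fac (chiral).
One of these lacks any improper symmetry element and so occurs as an enantiomeric pair, giving 4 + 1 = 5 stereoisomers in total.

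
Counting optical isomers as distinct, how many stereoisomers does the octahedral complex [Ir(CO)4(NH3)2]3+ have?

2

An octahedron has six vertices in three trans pairs; every non-trans pair is cis.
The distinct arrangements are (2 in all): NH3 trans; NH3 cis.
Each arrangement has an internal mirror plane or centre of symmetry, so none is chiral.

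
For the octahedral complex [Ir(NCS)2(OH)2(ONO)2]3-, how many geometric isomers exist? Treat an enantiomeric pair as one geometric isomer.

5

The distinct arrangements are (5 in all): NCS trans, OH trans, ONO trans; NCS trans, OH cis, ONO cis; NCS cis, OH cis, ONO trans; NCS cis, OH cis, ONO cis (chiral); NCS cis, OH trans, ONO cis.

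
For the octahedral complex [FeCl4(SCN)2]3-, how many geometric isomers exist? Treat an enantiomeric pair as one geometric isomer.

2

In an octahedral complex each vertex has one trans partner and four cis neighbours.
Systematic placement gives 2 geometric isomers: SCN trans; SCN cis.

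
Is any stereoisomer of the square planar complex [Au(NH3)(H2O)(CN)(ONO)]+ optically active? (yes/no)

no

A square has two trans pairs of vertices; adjacent vertices are cis.
The distinct arrangements are (3 in all): (CN/NH3 trans, H2O/ONO trans); (CN/ONO trans, H2O/NH3 trans); (CN/H2O trans, NH3/ONO trans).
Each arrangement has an internal mirror plane or centre of symmetry, so none is chiral.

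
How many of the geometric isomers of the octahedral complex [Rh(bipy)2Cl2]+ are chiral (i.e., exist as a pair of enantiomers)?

1

The six octahedral sites form three mutually perpendicular trans pairs.
Each bipy is bidentate and must span two cis positions.
Working through the distinct placements yields 2 geometric isomers: Cl trans; Cl cis (chiral).
One of these lacks any improper symmetry element and so occurs as an enantiomeric pair, giving 2 + 1 = 3 stereoisomers in total.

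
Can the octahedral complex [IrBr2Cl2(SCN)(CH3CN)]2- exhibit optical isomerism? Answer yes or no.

yes

The six octahedral sites form three mutually perpendicular trans pairs.
Systematic placement gives 6 geometric isomers: Br trans, Cl cis; Br trans, Cl trans; Br cis, Cl cis (3 arrangements, 2 chiral); Br cis, Cl trans.
Of these, 2 lack any improper symmetry element and so occur as enantiomeric pairs, giving 6 + 2 = 8 stereoisomers in total.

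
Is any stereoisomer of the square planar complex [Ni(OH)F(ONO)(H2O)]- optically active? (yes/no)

In a square planar complex each vertex has one trans partner and two cis neighbours.
Working through the distinct placements yields 3 geometric isomers: (F/OH trans, H2O/ONO trans); (F/ONO trans, H2O/OH trans); (F/H2O trans, OH/ONO trans).
Each arrangement has an internal mirror plane or centre of symmetry, so none is chiral.

no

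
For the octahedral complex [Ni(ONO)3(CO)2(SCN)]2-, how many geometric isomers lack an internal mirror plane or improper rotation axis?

0

Systematic placement gives 3 geometric isomers: ONO mer, CO trans; ONO fac, CO cis; ONO mer, CO cis.
Each arrangement has an internal mirror plane or centre of symmetry, so none is chiral.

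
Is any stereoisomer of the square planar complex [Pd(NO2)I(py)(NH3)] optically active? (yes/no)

no

In a square planar complex each vertex has one trans partner and two cis neighbours.
The distinct arrangements are (3 in all): (I/NO2 trans, NH3/py trans); (I/py trans, NH3/NO2 trans); (I/NH3 trans, NO2/py trans).
Each arrangement has an internal mirror plane or centre of symmetry, so none is chiral.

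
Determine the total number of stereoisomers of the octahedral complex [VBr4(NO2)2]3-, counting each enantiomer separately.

Working through the distinct placements yields 2 geometric isomers: NO2 trans; NO2 cis.
Each arrangement has an internal mirror plane or centre of symmetry, so none is chiral.

2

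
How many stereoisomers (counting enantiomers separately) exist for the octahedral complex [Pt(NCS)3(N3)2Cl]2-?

In an octahedral complex each vertex has one trans partner and four cis neighbours.
The distinct arrangements are (3 in all): NCS mer, N3 cis; NCS mer, N3 trans; NCS fac, N3 cis.
Each arrangement has an internal mirror plane or centre of symmetry, so none is chiral.

3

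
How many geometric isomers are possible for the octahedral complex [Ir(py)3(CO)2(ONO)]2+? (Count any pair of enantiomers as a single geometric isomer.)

3

The six octahedral sites form three mutually perpendicular trans pairs.
Systematic placement gives 3 geometric isomers: py mer, CO trans; py mer, CO cis; py fac, CO cis.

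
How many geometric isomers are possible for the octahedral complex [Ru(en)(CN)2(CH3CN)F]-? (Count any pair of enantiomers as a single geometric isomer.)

The six octahedral sites form three mutually perpendicular trans pairs.
Each en is bidentate and must span two cis positions.
The distinct arrangements are (4 in all): CN cis (3 arrangements, 2 chiral); CN trans.

4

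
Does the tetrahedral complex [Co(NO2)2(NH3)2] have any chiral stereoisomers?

no

In a tetrahedral complex all four positions are equivalent and every pair of ligands is adjacent — there is no cis/trans distinction.
Only one geometric arrangement is possible.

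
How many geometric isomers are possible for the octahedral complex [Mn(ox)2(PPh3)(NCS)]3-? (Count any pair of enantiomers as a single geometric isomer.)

Each ox is bidentate and must span two cis positions.
Working through the distinct placements yields 2 geometric isomers: PPh3 and NCS mutually trans; PPh3 and NCS mutually cis (chiral).

2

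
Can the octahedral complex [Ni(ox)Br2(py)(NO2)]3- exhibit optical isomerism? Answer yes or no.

The six octahedral sites form three mutually perpendicular trans pairs.
Each ox is bidentate and must span two cis positions.
Systematic placement gives 4 geometric isomers: Br trans; Br cis (3 arrangements, 2 chiral).
Of these, 2 lack any improper symmetry element and so occur as enantiomeric pairs, giving 4 + 2 = 6 stereoisomers in total.

yes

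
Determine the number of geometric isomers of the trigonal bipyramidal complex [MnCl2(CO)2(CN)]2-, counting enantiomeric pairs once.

A trigonal bipyramid has two axial and three equatorial sites, which are chemically inequivalent.
Systematic enumeration (placing each ligand type in turn and discarding arrangements equivalent by rotation or reflection) gives 5 geometric isomers.

5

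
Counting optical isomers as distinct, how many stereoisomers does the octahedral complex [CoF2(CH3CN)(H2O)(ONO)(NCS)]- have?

15

Placing the ligands in turn and identifying arrangements related by rotation or reflection leaves 9 distinct geometric isomers.
Of these, 6 lack any improper symmetry element and so occur as enantiomeric pairs, giving 9 + 6 = 15 stereoisomers in total.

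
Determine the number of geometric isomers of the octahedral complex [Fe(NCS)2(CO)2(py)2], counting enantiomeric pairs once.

An octahedron has six vertices in three trans pairs; every non-trans pair is cis.
Working through the distinct placements yields 5 geometric isomers: NCS trans, CO trans, py trans; NCS cis, CO trans, py cis; NCS cis, CO cis, py trans; NCS cis, CO cis, py cis (chiral); NCS trans, CO cis, py cis.

5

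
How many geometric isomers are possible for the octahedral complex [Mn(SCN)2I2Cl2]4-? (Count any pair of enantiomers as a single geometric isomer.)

The six octahedral sites form three mutually perpendicular trans pairs.
Systematic placement gives 5 geometric isomers: SCN trans, I trans, Cl trans; SCN cis, I cis, Cl trans; SCN trans, I cis, Cl cis; SCN cis, I cis, Cl cis (chiral); SCN cis, I trans, Cl cis.

5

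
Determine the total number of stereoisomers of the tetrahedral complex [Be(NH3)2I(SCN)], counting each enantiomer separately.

1

Only one geometric arrangement is possible.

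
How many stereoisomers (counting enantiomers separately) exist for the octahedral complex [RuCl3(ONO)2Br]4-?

In an octahedral complex each vertex has one trans partner and four cis neighbours.
There are 3 geometric isomers: Cl mer, ONO trans; Cl fac, ONO cis; Cl mer, ONO cis.
Each arrangement has an internal mirror plane or centre of symmetry, so none is chiral.

3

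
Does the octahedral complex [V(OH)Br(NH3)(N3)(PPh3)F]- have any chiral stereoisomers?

yes

Systematic enumeration (placing each ligand type in turn and discarding arrangements equivalent by rotation or reflection) gives 15 geometric isomers.
Of these, 15 lack any improper symmetry element and so occur as enantiomeric pairs, giving 15 + 15 = 30 stereoisomers in total.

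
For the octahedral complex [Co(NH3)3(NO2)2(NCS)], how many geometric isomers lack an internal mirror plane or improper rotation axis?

An octahedron has six vertices in three trans pairs; every non-trans pair is cis.
There are 3 geometric isomers: NH3 mer, NO2 trans; NH3 fac, NO2 cis; NH3 mer, NO2 cis.
Each arrangement has an internal mirror plane or centre of symmetry, so none is chiral.

0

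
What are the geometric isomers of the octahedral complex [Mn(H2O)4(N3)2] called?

cis and trans

In an octahedral complex each vertex has one trans partner and four cis neighbours.
Working through the distinct placements yields 2 geometric isomers: N3 trans; N3 cis.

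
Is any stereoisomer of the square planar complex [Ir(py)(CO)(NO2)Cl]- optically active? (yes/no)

Systematic placement gives 3 geometric isomers: (CO/NO2 trans, Cl/py trans); (CO/py trans, Cl/NO2 trans); (CO/Cl trans, NO2/py trans).
Each arrangement has an internal mirror plane or centre of symmetry, so none is chiral.

no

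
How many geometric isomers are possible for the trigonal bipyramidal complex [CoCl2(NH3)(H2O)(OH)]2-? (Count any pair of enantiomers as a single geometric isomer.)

A trigonal bipyramid has two axial and three equatorial sites, which are chemically inequivalent.
Systematic enumeration (placing each ligand type in turn and discarding arrangements equivalent by rotation or reflection) gives 7 geometric isomers.

7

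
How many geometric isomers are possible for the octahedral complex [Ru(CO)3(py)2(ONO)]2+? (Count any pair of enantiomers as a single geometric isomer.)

An octahedron has six vertices in three trans pairs; every non-trans pair is cis.
The distinct arrangements are (3 in all): CO mer, py trans; CO mer, py cis; CO fac, py cis.

3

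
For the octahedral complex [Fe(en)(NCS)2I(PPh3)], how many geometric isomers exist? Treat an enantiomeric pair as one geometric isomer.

An octahedron has six vertices in three trans pairs; every non-trans pair is cis.
Each en is bidentate and must span two cis positions.
The distinct arrangements are (4 in all): NCS cis (3 arrangements, 2 chiral); NCS trans.

4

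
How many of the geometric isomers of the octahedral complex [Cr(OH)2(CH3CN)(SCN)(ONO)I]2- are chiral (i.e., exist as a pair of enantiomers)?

In an octahedral complex each vertex has one trans partner and four cis neighbours.
Exhaustive case analysis gives 9 geometric isomers.
Of these, 6 lack any improper symmetry element and so occur as enantiomeric pairs, giving 9 + 6 = 15 stereoisomers in total.

6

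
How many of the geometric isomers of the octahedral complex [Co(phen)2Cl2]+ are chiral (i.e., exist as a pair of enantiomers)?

1

The six octahedral sites form three mutually perpendicular trans pairs.
Each phen is bidentate and must span two cis positions.
The distinct arrangements are (2 in all): Cl trans; Cl cis (chiral).
One of these lacks any improper symmetry element and so occurs as an enantiomeric pair, giving 2 + 1 = 3 stereoisomers in total.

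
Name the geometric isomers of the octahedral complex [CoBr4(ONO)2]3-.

cis and trans

There are 2 geometric isomers: ONO trans; ONO cis.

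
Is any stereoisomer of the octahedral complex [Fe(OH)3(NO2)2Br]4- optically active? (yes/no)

An octahedron has six vertices in three trans pairs; every non-trans pair is cis.
There are 3 geometric isomers: OH mer, NO2 cis; OH mer, NO2 trans; OH fac, NO2 cis.
Each arrangement has an internal mirror plane or centre of symmetry, so none is chiral.

no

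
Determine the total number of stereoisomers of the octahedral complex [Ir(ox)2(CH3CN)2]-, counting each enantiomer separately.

3

The six octahedral sites form three mutually perpendicular trans pairs.
Each ox is bidentate and must span two cis positions.
There are 2 geometric isomers: CH3CN trans; CH3CN cis (chiral).
One of these lacks any improper symmetry element and so occurs as an enantiomeric pair, giving 2 + 1 = 3 stereoisomers in total.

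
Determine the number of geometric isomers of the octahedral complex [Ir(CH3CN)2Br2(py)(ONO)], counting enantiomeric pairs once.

6

In an octahedral complex each vertex has one trans partner and four cis neighbours.
The distinct arrangements are (6 in all): CH3CN trans, Br trans; CH3CN cis, Br trans; CH3CN cis, Br cis (3 arrangements, 2 chiral); CH3CN trans, Br cis.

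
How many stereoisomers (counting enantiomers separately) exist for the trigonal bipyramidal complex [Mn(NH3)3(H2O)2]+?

A trigonal bipyramid has two axial and three equatorial sites, which are chemically inequivalent.
There are 3 geometric isomers: H2O both axial; H2O one axial, one equatorial; H2O both equatorial.
Each arrangement has an internal mirror plane or centre of symmetry, so none is chiral.

3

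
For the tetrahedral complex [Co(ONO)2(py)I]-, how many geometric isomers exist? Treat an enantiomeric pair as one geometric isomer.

Only one geometric arrangement is possible.

1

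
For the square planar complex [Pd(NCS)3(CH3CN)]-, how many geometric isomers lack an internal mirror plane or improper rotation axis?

In a square planar complex each vertex has one trans partner and two cis neighbours.
Only one geometric arrangement is possible.

0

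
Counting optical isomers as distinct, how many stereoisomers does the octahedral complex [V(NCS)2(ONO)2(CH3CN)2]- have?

The six octahedral sites form three mutually perpendicular trans pairs.
Systematic placement gives 5 geometric isomers: NCS trans, ONO trans, CH3CN trans; NCS cis, ONO cis, CH3CN trans; NCS cis, ONO trans, CH3CN cis; NCS cis, ONO cis, CH3CN cis (chiral); NCS trans, ONO cis, CH3CN cis.
One of these lacks any improper symmetry element and so occurs as an enantiomeric pair, giving 5 + 1 = 6 stereoisomers in total.

6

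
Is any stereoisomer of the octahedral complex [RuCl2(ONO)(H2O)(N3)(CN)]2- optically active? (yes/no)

The six octahedral sites form three mutually perpendicular trans pairs.
Systematic enumeration (placing each ligand type in turn and discarding arrangements equivalent by rotation or reflection) gives 9 geometric isomers.
Of these, 6 lack any improper symmetry element and so occur as enantiomeric pairs, giving 9 + 6 = 15 stereoisomers in total.

yes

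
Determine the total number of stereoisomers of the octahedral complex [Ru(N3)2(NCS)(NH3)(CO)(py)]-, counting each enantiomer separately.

15

An octahedron has six vertices in three trans pairs; every non-trans pair is cis.
Systematic enumeration (placing each ligand type in turn and discarding arrangements equivalent by rotation or reflection) gives 9 geometric isomers.
Of these, 6 lack any improper symmetry element and so occur as enantiomeric pairs, giving 9 + 6 = 15 stereoisomers in total.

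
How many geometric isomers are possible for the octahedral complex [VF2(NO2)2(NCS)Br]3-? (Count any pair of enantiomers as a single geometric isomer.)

6

In an octahedral complex each vertex has one trans partner and four cis neighbours.
There are 6 geometric isomers: F cis, NO2 trans; F cis, NO2 cis (3 arrangements, 2 chiral); F trans, NO2 trans; F trans, NO2 cis.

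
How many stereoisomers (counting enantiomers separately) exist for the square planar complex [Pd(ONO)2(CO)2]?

2

The distinct arrangements are (2 in all): ONO cis; ONO trans.
Each arrangement has an internal mirror plane or centre of symmetry, so none is chiral.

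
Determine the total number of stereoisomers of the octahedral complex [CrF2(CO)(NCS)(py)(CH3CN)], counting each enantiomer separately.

15

An octahedron has six vertices in three trans pairs; every non-trans pair is cis.
Exhaustive case analysis gives 9 geometric isomers.
Of these, 6 lack any improper symmetry element and so occur as enantiomeric pairs, giving 9 + 6 = 15 stereoisomers in total.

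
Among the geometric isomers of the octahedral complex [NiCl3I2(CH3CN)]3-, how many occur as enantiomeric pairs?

The six octahedral sites form three mutually perpendicular trans pairs.
Systematic placement gives 3 geometric isomers: Cl mer, I trans; Cl fac, I cis; Cl mer, I cis.
Each arrangement has an internal mirror plane or centre of symmetry, so none is chiral.

0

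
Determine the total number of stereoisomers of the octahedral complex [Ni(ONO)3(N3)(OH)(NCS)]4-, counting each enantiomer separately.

There are 4 geometric isomers: ONO mer (3 arrangements); ONO fac (chiral).
One of these lacks any improper symmetry element and so occurs as an enantiomeric pair, giving 4 + 1 = 5 stereoisomers in total.

5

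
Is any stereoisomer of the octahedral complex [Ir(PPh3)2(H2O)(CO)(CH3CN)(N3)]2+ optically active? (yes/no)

yes

An octahedron has six vertices in three trans pairs; every non-trans pair is cis.
Exhaustive case analysis gives 9 geometric isomers.
Of these, 6 lack any improper symmetry element and so occur as enantiomeric pairs, giving 9 + 6 = 15 stereoisomers in total.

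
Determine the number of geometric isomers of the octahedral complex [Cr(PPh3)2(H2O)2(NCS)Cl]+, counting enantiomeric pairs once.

An octahedron has six vertices in three trans pairs; every non-trans pair is cis.
Systematic placement gives 6 geometric isomers: PPh3 trans, H2O cis; PPh3 cis, H2O cis (3 arrangements, 2 chiral); PPh3 trans, H2O trans; PPh3 cis, H2O trans.

6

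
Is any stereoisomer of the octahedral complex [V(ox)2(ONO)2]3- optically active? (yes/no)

Each ox is bidentate and must span two cis positions.
Systematic placement gives 2 geometric isomers: ONO trans; ONO cis (chiral).
One of these lacks any improper symmetry element and so occurs as an enantiomeric pair, giving 2 + 1 = 3 stereoisomers in total.

yes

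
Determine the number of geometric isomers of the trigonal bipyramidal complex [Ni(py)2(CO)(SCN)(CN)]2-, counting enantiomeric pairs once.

In a trigonal bipyramid the two axial positions differ from the three equatorial ones.
Exhaustive case analysis gives 7 geometric isomers.

7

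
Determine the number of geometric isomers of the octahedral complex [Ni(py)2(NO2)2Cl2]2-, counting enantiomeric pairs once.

5

An octahedron has six vertices in three trans pairs; every non-trans pair is cis.
There are 5 geometric isomers: py trans, NO2 trans, Cl trans; py cis, NO2 cis, Cl trans; py trans, NO2 cis, Cl cis; py cis, NO2 cis, Cl cis (chiral); py cis, NO2 trans, Cl cis.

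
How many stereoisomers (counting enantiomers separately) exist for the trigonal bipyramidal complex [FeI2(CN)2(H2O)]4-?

In a trigonal bipyramid the two axial positions differ from the three equatorial ones.
Systematic enumeration (placing each ligand type in turn and discarding arrangements equivalent by rotation or reflection) gives 5 geometric isomers.
One of these lacks any improper symmetry element and so occurs as an enantiomeric pair, giving 5 + 1 = 6 stereoisomers in total.

6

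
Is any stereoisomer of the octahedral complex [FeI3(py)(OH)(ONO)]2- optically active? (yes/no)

yes

An octahedron has six vertices in three trans pairs; every non-trans pair is cis.
There are 4 geometric isomers: I mer (3 arrangements); I fac (chiral).
One of these lacks any improper symmetry element and so occurs as an enantiomeric pair, giving 4 + 1 = 5 stereoisomers in total.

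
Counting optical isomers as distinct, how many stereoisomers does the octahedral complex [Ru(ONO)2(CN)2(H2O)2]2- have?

6

The six octahedral sites form three mutually perpendicular trans pairs.
There are 5 geometric isomers: ONO trans, CN trans, H2O trans; ONO cis, CN trans, H2O cis; ONO trans, CN cis, H2O cis; ONO cis, CN cis, H2O cis (chiral); ONO cis, CN cis, H2O trans.
One of these lacks any improper symmetry element and so occurs as an enantiomeric pair, giving 5 + 1 = 6 stereoisomers in total.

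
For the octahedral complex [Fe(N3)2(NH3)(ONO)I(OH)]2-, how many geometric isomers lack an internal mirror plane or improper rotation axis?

6

Systematic enumeration (placing each ligand type in turn and discarding arrangements equivalent by rotation or reflection) gives 9 geometric isomers.
Of these, 6 lack any improper symmetry element and so occur as enantiomeric pairs, giving 9 + 6 = 15 stereoisomers in total.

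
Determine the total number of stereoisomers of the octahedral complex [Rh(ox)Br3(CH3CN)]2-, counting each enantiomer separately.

2

An octahedron has six vertices in three trans pairs; every non-trans pair is cis.
Each ox is bidentate and must span two cis positions.
The distinct arrangements are (2 in all): Br mer; Br fac.
Each arrangement has an internal mirror plane or centre of symmetry, so none is chiral.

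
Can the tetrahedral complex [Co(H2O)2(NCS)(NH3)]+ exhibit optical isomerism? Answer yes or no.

no

Only one geometric arrangement is possible.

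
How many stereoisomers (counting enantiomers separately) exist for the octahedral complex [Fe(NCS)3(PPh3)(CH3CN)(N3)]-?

In an octahedral complex each vertex has one trans partner and four cis neighbours.
Working through the distinct placements yields 4 geometric isomers: NCS mer (3 arrangements); NCS fac (chiral).
One of these lacks any improper symmetry element and so occurs as an enantiomeric pair, giving 4 + 1 = 5 stereoisomers in total.

5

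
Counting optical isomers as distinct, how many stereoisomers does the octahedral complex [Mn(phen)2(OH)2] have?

3

The six octahedral sites form three mutually perpendicular trans pairs.
Each phen is bidentate and must span two cis positions.
The distinct arrangements are (2 in all): OH trans; OH cis (chiral).
One of these lacks any improper symmetry element and so occurs as an enantiomeric pair, giving 2 + 1 = 3 stereoisomers in total.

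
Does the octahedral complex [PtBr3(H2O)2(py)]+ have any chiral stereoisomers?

The six octahedral sites form three mutually perpendicular trans pairs.
There are 3 geometric isomers: Br mer, H2O cis; Br mer, H2O trans; Br fac, H2O cis.
Each arrangement has an internal mirror plane or centre of symmetry, so none is chiral.

no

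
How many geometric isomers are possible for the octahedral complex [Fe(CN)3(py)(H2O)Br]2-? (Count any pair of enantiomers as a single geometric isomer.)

The six octahedral sites form three mutually perpendicular trans pairs.
The distinct arrangements are (4 in all): CN mer (3 arrangements); CN fac (chiral).

4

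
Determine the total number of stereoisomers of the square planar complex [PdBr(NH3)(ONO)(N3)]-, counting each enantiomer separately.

A square has two trans pairs of vertices; adjacent vertices are cis.
Systematic placement gives 3 geometric isomers: (Br/NH3 trans, N3/ONO trans); (Br/ONO trans, N3/NH3 trans); (Br/N3 trans, NH3/ONO trans).
Each arrangement has an internal mirror plane or centre of symmetry, so none is chiral.

3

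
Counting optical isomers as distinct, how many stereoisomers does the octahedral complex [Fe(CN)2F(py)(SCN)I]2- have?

15

Exhaustive case analysis gives 9 geometric isomers.
Of these, 6 lack any improper symmetry element and so occur as enantiomeric pairs, giving 9 + 6 = 15 stereoisomers in total.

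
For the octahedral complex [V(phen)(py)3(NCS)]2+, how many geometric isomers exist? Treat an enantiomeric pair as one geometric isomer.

An octahedron has six vertices in three trans pairs; every non-trans pair is cis.
Each phen is bidentate and must span two cis positions.
Working through the distinct placements yields 2 geometric isomers: py mer; py fac.

2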